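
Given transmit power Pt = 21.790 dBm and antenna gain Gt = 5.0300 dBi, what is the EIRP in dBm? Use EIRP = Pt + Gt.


EIRP = Pt + Gt = 21.790 + 5.0300 = 26.82 dBm

26.82 dBm


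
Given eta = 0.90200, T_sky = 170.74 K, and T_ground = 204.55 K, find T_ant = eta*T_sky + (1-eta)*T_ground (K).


T_ant = 0.90200 * 170.74 + (1 - 0.90200) * 204.55 = 174.1 K

174.1 K


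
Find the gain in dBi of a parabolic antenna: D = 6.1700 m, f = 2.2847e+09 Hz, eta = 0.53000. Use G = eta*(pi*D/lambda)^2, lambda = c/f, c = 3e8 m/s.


lambda = c / f = 3.0000e+08 / 2.2847e+09 = 0.1313083 m
G_linear = 0.53000 * (pi * 6.1700 / 0.1313083)^2 = 11549.46
G_dBi = 10 * log10(11549.46) = 40.63 dBi

40.63 dBi


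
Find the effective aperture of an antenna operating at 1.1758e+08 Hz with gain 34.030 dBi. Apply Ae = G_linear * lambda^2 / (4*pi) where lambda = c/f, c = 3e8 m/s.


lambda = c / f = 3.0000e+08 / 1.1758e+08 = 2.551454 m
G_linear = 10^(34.030/10) = 2529.298
Ae = G_linear * lambda^2 / (4*pi) = 2529.298 * 2.551454^2 / (4*pi) = 1310 m^2

1310 m^2


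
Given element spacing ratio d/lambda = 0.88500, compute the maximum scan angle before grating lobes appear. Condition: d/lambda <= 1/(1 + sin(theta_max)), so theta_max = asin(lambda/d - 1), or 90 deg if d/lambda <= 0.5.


lambda/d - 1 = 1/0.88500 - 1 = 0.1299435
theta_max = asin(0.1299435) = 7.466 deg

7.466 deg


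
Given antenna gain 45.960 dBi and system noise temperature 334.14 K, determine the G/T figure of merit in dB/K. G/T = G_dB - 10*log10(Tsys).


G/T = 45.960 - 10*log10(334.14) = 45.960 - 25.23928 = 20.72 dB/K

20.72 dB/K


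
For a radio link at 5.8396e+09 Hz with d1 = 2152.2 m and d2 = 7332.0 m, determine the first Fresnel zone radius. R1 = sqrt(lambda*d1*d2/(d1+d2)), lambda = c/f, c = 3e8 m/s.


lambda = c / f = 3.0000e+08 / 5.8396e+09 = 0.05137338 m
R1 = sqrt(0.05137338 * 2152.2 * 7332.0 / (2152.2 + 7332.0)) = 9.245 m

9.245 m


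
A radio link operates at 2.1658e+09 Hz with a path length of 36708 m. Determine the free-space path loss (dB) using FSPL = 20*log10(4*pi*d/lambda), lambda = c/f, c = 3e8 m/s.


lambda = c / f = 3.0000e+08 / 2.1658e+09 = 0.1385169 m
FSPL = 20 * log10(4*pi*36708/0.1385169) = 130.4 dB

130.4 dB


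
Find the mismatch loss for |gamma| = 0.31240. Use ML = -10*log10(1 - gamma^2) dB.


ML = -10 * log10(1 - 0.31240^2) = -10 * log10(0.90240624) = 0.4460 dB

0.4460 dB


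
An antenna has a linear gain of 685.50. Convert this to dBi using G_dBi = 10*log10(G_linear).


G_dBi = 10 * log10(685.50) = 28.36 dBi

28.36 dBi


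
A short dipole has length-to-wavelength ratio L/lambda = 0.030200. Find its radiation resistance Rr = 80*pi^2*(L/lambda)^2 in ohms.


Rr = 80 * pi^2 * (0.030200)^2 = 80 * 9.869604 * 9.120400e-04 = 0.7201 ohm

0.7201 ohm


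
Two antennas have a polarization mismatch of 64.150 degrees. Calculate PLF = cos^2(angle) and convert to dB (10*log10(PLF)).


PLF_linear = cos^2(64.150 deg) = 0.1901105
PLF_dB = 10 * log10(0.1901105) = -7.210 dB

-7.210 dB


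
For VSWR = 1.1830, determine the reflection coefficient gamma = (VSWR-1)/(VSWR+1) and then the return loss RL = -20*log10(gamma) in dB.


gamma = (1.1830 - 1) / (1.1830 + 1) = 0.08382959
RL = -20 * log10(0.08382959) = 21.53 dB

21.53 dB


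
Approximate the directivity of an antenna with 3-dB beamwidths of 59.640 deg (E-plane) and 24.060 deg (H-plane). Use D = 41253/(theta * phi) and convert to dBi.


D_linear = 41253 / (59.640 * 24.060) = 28.74897
D_dBi = 10 * log10(28.74897) = 14.59 dBi

14.59 dBi


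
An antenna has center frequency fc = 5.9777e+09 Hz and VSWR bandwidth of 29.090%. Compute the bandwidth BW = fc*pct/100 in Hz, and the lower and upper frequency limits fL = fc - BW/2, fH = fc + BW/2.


BW = 5.9777e+09 * 29.090/100 = 1.738913e+09 Hz
fL = 5.9777e+09 - 1.738913e+09/2 = 5.108e+09 Hz
fH = 5.9777e+09 + 1.738913e+09/2 = 6.847e+09 Hz

BW=1.739e+09 Hz, fL=5.108e+09 Hz, fH=6.847e+09 Hz


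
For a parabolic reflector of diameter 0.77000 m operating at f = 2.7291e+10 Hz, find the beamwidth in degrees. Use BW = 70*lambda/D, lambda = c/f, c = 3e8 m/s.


lambda = c / f = 3.0000e+08 / 2.7291e+10 = 0.01099263 m
BW = 70 * 0.01099263 / 0.77000 = 0.9993 deg

0.9993 deg


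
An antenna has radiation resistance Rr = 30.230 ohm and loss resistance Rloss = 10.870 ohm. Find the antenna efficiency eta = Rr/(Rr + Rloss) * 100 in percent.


eta = 30.230 / (30.230 + 10.870) * 100 = 73.55%

73.55%


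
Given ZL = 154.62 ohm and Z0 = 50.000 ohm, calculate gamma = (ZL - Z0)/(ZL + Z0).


gamma = (154.62 - 50.000) / (154.62 + 50.000) = 0.5113

0.5113


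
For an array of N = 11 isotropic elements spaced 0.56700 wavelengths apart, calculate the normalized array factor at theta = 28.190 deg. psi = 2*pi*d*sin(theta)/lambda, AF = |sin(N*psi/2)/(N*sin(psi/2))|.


psi = 2*pi*0.56700*sin(28.190 deg) = 1.682945 rad
AF = |sin(11*1.682945/2) / (11*sin(1.682945/2))| = 0.02046

0.02046


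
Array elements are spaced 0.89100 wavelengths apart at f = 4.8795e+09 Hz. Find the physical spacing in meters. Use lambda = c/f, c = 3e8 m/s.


lambda = c / f = 3.0000e+08 / 4.8795e+09 = 0.06148171 m
d = 0.89100 * 0.06148171 = 0.05478 m

0.05478 m


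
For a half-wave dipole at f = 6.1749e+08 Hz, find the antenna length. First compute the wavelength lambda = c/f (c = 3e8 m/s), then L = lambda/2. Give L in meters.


lambda = c / f = 3.0000e+08 / 6.1749e+08 = 0.4858378 m
L = lambda / 2 = 0.4858378 / 2 = 0.2429 m

0.2429 m


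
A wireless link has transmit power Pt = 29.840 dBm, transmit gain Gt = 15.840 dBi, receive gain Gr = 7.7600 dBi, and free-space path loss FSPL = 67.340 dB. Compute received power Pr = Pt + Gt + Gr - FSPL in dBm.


Pr = 29.840 + 15.840 + 7.7600 - 67.340 = -13.90 dBm

-13.90 dBm


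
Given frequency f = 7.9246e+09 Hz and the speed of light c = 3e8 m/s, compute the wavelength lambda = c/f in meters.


lambda = c / f = 3.0000e+08 / 7.9246e+09 = 0.03786 m

0.03786 m


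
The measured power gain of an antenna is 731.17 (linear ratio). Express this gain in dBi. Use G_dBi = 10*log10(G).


G_dBi = 10 * log10(731.17) = 28.64 dBi

28.64 dBi


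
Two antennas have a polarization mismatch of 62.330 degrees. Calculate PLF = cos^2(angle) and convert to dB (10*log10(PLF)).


PLF_linear = cos^2(62.330 deg) = 0.2156473
PLF_dB = 10 * log10(0.2156473) = -6.663 dB

-6.663 dB


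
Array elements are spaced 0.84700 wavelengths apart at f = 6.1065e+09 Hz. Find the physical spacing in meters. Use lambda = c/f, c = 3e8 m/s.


lambda = c / f = 3.0000e+08 / 6.1065e+09 = 0.04912798 m
d = 0.84700 * 0.04912798 = 0.04161 m

0.04161 m


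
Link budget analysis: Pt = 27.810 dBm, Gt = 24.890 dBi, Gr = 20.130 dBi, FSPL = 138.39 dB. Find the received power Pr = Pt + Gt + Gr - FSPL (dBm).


Pr = 27.810 + 24.890 + 20.130 - 138.39 = -65.56 dBm

-65.56 dBm


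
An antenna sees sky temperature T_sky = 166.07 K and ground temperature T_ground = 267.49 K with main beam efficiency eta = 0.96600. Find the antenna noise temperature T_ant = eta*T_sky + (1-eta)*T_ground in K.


T_ant = 0.96600 * 166.07 + (1 - 0.96600) * 267.49 = 169.5 K

169.5 K


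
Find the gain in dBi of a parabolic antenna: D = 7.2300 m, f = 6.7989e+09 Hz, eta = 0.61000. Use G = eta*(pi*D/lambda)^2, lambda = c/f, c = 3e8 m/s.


lambda = c / f = 3.0000e+08 / 6.7989e+09 = 0.04412478 m
G_linear = 0.61000 * (pi * 7.2300 / 0.04412478)^2 = 161637.1
G_dBi = 10 * log10(161637.1) = 52.09 dBi

52.09 dBi


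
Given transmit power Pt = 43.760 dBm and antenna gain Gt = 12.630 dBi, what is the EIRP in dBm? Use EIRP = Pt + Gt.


EIRP = Pt + Gt = 43.760 + 12.630 = 56.39 dBm

56.39 dBm


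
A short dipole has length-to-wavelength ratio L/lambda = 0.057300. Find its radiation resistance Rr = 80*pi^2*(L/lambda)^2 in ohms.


Rr = 80 * pi^2 * (0.057300)^2 = 80 * 9.869604 * 3.283290e-03 = 2.592 ohm

2.592 ohm


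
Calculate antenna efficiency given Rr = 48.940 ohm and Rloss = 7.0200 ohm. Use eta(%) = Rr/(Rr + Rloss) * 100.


eta = 48.940 / (48.940 + 7.0200) * 100 = 87.46%

87.46%


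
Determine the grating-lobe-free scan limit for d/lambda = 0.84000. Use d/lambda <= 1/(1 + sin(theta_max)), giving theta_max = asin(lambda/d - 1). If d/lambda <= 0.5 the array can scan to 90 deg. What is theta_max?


lambda/d - 1 = 1/0.84000 - 1 = 0.1904762
theta_max = asin(0.1904762) = 10.98 deg

10.98 deg


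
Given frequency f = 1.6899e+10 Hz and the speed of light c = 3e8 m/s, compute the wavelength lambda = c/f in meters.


lambda = c / f = 3.0000e+08 / 1.6899e+10 = 0.01775 m

0.01775 m


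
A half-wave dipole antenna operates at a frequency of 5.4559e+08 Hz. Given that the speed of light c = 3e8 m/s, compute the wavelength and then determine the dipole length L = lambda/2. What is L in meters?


lambda = c / f = 3.0000e+08 / 5.4559e+08 = 0.5498635 m
L = lambda / 2 = 0.5498635 / 2 = 0.2749 m

0.2749 m


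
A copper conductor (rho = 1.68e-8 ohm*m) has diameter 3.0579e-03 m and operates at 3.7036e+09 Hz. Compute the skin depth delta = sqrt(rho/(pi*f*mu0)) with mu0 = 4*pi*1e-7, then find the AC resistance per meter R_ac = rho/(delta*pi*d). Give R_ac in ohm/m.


delta = sqrt(1.68e-8 / (pi * 3.7036e+09 * 4*pi*1e-7)) = 1.071921e-06 m
R_ac = 1.68e-8 / (1.071921e-06 * pi * 3.0579e-03) = 1.631 ohm/m

1.631 ohm/m


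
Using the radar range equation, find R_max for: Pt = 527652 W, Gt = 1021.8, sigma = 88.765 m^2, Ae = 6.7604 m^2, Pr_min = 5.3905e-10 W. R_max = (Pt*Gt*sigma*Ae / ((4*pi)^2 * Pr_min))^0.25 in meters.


R^4 = 527652*1021.8*88.765*6.7604 / ((4*pi)^2 * 5.3905e-10) = 3.800834e+18
R_max = 3.800834e+18^0.25 = 44154 m

44154 m


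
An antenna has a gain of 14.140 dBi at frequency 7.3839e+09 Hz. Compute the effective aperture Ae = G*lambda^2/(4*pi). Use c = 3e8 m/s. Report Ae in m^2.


lambda = c / f = 3.0000e+08 / 7.3839e+09 = 0.04062894 m
G_linear = 10^(14.140/10) = 25.94179
Ae = G_linear * lambda^2 / (4*pi) = 25.94179 * 0.04062894^2 / (4*pi) = 3.408e-03 m^2

3.408e-03 m^2


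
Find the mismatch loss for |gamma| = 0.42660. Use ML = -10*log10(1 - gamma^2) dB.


ML = -10 * log10(1 - 0.42660^2) = -10 * log10(0.81801244) = 0.8724 dB

0.8724 dB


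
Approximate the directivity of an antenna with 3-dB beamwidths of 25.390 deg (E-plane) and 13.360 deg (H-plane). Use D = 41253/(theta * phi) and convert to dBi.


D_linear = 41253 / (25.390 * 13.360) = 121.6148
D_dBi = 10 * log10(121.6148) = 20.85 dBi

20.85 dBi


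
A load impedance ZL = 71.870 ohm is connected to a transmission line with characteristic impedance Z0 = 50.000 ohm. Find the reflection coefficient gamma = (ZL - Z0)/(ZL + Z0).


gamma = (71.870 - 50.000) / (71.870 + 50.000) = 0.1795

0.1795


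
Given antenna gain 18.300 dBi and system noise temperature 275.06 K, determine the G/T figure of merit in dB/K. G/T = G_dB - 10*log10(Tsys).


G/T = 18.300 - 10*log10(275.06) = 18.300 - 24.39427 = -6.094 dB/K

-6.094 dB/K


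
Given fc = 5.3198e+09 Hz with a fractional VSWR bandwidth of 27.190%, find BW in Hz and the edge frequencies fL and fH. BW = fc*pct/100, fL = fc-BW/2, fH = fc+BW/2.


BW = 5.3198e+09 * 27.190/100 = 1.446454e+09 Hz
fL = 5.3198e+09 - 1.446454e+09/2 = 4.597e+09 Hz
fH = 5.3198e+09 + 1.446454e+09/2 = 6.043e+09 Hz

BW=1.446e+09 Hz, fL=4.597e+09 Hz, fH=6.043e+09 Hz


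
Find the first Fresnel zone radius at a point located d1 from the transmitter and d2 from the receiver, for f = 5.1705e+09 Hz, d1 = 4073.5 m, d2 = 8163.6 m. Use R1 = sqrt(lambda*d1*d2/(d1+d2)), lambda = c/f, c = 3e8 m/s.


lambda = c / f = 3.0000e+08 / 5.1705e+09 = 0.05802147 m
R1 = sqrt(0.05802147 * 4073.5 * 8163.6 / (4073.5 + 8163.6)) = 12.56 m

12.56 m


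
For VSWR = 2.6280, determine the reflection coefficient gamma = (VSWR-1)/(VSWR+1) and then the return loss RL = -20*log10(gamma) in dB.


gamma = (2.6280 - 1) / (2.6280 + 1) = 0.4487321
RL = -20 * log10(0.4487321) = 6.960 dB

6.960 dB


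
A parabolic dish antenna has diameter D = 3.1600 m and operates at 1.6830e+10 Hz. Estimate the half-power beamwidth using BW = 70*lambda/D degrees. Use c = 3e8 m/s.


lambda = c / f = 3.0000e+08 / 1.6830e+10 = 0.01782531 m
BW = 70 * 0.01782531 / 3.1600 = 0.3949 deg

0.3949 deg


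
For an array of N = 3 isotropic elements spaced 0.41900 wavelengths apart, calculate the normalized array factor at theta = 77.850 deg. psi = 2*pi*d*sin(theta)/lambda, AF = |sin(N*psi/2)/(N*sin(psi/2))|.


psi = 2*pi*0.41900*sin(77.850 deg) = 2.573683 rad
AF = |sin(3*2.573683/2) / (3*sin(2.573683/2))| = 0.2287

0.2287


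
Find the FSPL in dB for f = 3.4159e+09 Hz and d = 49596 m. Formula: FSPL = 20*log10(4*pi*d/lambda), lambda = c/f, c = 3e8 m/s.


lambda = c / f = 3.0000e+08 / 3.4159e+09 = 0.08782459 m
FSPL = 20 * log10(4*pi*49596/0.08782459) = 137.0 dB

137.0 dB


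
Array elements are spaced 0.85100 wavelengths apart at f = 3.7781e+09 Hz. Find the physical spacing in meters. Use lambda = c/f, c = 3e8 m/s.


lambda = c / f = 3.0000e+08 / 3.7781e+09 = 0.07940499 m
d = 0.85100 * 0.07940499 = 0.06757 m

0.06757 m


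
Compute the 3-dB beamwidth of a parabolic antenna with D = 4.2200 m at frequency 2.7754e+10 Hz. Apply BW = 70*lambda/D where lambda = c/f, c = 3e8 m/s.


lambda = c / f = 3.0000e+08 / 2.7754e+10 = 0.01080925 m
BW = 70 * 0.01080925 / 4.2200 = 0.1793 deg

0.1793 deg


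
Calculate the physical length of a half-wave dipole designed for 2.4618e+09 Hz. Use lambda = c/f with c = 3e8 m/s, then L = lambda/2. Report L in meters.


lambda = c / f = 3.0000e+08 / 2.4618e+09 = 0.1218621 m
L = lambda / 2 = 0.1218621 / 2 = 0.06093 m

0.06093 m


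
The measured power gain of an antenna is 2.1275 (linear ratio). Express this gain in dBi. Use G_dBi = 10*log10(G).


G_dBi = 10 * log10(2.1275) = 3.279 dBi

3.279 dBi


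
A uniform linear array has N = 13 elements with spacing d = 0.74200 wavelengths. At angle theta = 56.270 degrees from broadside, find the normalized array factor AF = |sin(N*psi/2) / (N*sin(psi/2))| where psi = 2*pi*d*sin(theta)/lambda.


psi = 2*pi*0.74200*sin(56.270 deg) = 3.877318 rad
AF = |sin(13*3.877318/2) / (13*sin(3.877318/2))| = 5.752e-03

5.752e-03


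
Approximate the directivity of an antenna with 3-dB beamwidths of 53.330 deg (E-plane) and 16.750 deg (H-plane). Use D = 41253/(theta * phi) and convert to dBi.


D_linear = 41253 / (53.330 * 16.750) = 46.18162
D_dBi = 10 * log10(46.18162) = 16.64 dBi

16.64 dBi


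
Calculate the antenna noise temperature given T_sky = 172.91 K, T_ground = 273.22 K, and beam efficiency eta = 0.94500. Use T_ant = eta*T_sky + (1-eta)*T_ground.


T_ant = 0.94500 * 172.91 + (1 - 0.94500) * 273.22 = 178.4 K

178.4 K


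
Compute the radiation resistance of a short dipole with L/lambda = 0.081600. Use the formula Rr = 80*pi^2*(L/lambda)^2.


Rr = 80 * pi^2 * (0.081600)^2 = 80 * 9.869604 * 6.658560e-03 = 5.257 ohm

5.257 ohm


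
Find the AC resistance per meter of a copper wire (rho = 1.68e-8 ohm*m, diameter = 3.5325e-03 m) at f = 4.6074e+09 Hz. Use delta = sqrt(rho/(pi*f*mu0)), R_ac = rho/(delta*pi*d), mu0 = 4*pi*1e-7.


delta = sqrt(1.68e-8 / (pi * 4.6074e+09 * 4*pi*1e-7)) = 9.610518e-07 m
R_ac = 1.68e-8 / (9.610518e-07 * pi * 3.5325e-03) = 1.575 ohm/m

1.575 ohm/m


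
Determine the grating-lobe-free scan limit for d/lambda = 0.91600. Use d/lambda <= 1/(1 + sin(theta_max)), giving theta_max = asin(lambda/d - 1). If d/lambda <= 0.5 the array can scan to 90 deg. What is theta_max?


lambda/d - 1 = 1/0.91600 - 1 = 0.09170306
theta_max = asin(0.09170306) = 5.262 deg

5.262 deg


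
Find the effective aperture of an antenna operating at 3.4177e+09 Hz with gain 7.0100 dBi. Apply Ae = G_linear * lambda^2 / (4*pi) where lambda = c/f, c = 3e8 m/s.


lambda = c / f = 3.0000e+08 / 3.4177e+09 = 0.08777833 m
G_linear = 10^(7.0100/10) = 5.023426
Ae = G_linear * lambda^2 / (4*pi) = 5.023426 * 0.08777833^2 / (4*pi) = 3.080e-03 m^2

3.080e-03 m^2


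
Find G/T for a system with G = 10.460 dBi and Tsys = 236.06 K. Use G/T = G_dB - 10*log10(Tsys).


G/T = 10.460 - 10*log10(236.06) = 10.460 - 23.73022 = -13.27 dB/K

-13.27 dB/K


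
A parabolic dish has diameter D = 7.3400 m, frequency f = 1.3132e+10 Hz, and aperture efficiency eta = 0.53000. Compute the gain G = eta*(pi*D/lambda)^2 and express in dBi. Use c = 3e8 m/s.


lambda = c / f = 3.0000e+08 / 1.3132e+10 = 0.02284496 m
G_linear = 0.53000 * (pi * 7.3400 / 0.02284496)^2 = 539991.5
G_dBi = 10 * log10(539991.5) = 57.32 dBi

57.32 dBi


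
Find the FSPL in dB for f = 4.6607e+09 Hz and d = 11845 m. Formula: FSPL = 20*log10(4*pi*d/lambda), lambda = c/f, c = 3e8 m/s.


lambda = c / f = 3.0000e+08 / 4.6607e+09 = 0.06436801 m
FSPL = 20 * log10(4*pi*11845/0.06436801) = 127.3 dB

127.3 dB


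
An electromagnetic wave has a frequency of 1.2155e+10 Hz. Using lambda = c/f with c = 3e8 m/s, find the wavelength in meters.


lambda = c / f = 3.0000e+08 / 1.2155e+10 = 0.02468 m

0.02468 m


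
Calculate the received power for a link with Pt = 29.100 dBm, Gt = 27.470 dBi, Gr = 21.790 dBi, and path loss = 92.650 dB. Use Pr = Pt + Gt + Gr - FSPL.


Pr = 29.100 + 27.470 + 21.790 - 92.650 = -14.29 dBm

-14.29 dBm


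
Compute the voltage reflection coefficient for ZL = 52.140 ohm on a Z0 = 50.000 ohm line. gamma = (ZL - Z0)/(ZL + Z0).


gamma = (52.140 - 50.000) / (52.140 + 50.000) = 0.02095

0.02095


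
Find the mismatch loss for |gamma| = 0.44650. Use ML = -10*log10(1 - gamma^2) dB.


ML = -10 * log10(1 - 0.44650^2) = -10 * log10(0.80063775) = 0.9656 dB

0.9656 dB


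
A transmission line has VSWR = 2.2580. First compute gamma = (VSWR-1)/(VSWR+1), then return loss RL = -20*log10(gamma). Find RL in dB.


gamma = (2.2580 - 1) / (2.2580 + 1) = 0.3861265
RL = -20 * log10(0.3861265) = 8.265 dB

8.265 dB


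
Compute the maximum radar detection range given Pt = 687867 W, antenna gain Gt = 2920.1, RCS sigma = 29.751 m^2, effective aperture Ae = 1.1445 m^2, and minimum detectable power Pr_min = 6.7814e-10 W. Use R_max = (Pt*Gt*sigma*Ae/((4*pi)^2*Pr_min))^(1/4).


R^4 = 687867*2920.1*29.751*1.1445 / ((4*pi)^2 * 6.7814e-10) = 6.386758e+17
R_max = 6.386758e+17^0.25 = 28270 m

28270 m


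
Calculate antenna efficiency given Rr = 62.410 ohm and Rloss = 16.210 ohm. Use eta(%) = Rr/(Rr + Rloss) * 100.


eta = 62.410 / (62.410 + 16.210) * 100 = 79.38%

79.38%


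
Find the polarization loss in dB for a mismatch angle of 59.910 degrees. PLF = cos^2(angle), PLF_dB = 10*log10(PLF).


PLF_linear = cos^2(59.910 deg) = 0.2513616
PLF_dB = 10 * log10(0.2513616) = -5.997 dB

-5.997 dB


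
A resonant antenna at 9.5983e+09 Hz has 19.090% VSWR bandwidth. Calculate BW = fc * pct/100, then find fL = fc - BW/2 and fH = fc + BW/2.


BW = 9.5983e+09 * 19.090/100 = 1.832315e+09 Hz
fL = 9.5983e+09 - 1.832315e+09/2 = 8.682e+09 Hz
fH = 9.5983e+09 + 1.832315e+09/2 = 1.051e+10 Hz

BW=1.832e+09 Hz, fL=8.682e+09 Hz, fH=1.051e+10 Hz


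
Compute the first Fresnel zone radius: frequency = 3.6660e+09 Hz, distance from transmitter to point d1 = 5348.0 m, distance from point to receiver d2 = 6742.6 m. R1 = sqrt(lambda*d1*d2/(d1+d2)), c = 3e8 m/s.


lambda = c / f = 3.0000e+08 / 3.6660e+09 = 0.08183306 m
R1 = sqrt(0.08183306 * 5348.0 * 6742.6 / (5348.0 + 6742.6)) = 15.62 m

15.62 m


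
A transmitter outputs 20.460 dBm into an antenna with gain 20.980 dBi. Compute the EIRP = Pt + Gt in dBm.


EIRP = Pt + Gt = 20.460 + 20.980 = 41.44 dBm

41.44 dBm


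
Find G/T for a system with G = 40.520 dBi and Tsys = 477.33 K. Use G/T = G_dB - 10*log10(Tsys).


G/T = 40.520 - 10*log10(477.33) = 40.520 - 26.78819 = 13.73 dB/K

13.73 dB/K


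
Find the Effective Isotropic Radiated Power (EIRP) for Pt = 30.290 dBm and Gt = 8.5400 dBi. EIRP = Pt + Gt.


EIRP = Pt + Gt = 30.290 + 8.5400 = 38.83 dBm

38.83 dBm


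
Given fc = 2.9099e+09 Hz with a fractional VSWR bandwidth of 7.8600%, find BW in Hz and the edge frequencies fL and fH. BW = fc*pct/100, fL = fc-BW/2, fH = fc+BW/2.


BW = 2.9099e+09 * 7.8600/100 = 2.287181e+08 Hz
fL = 2.9099e+09 - 2.287181e+08/2 = 2.796e+09 Hz
fH = 2.9099e+09 + 2.287181e+08/2 = 3.024e+09 Hz

BW=2.287e+08 Hz, fL=2.796e+09 Hz, fH=3.024e+09 Hz


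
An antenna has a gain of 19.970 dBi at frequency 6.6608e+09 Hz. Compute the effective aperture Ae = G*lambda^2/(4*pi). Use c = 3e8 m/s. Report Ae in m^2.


lambda = c / f = 3.0000e+08 / 6.6608e+09 = 0.04503963 m
G_linear = 10^(19.970/10) = 99.31160
Ae = G_linear * lambda^2 / (4*pi) = 99.31160 * 0.04503963^2 / (4*pi) = 0.01603 m^2

0.01603 m^2


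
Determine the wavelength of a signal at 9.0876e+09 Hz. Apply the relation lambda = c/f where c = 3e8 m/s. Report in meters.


lambda = c / f = 3.0000e+08 / 9.0876e+09 = 0.03301 m

0.03301 m


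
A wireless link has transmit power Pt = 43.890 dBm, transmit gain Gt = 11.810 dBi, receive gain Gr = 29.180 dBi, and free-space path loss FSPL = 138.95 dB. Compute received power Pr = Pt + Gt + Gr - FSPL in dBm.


Pr = 43.890 + 11.810 + 29.180 - 138.95 = -54.07 dBm

-54.07 dBm


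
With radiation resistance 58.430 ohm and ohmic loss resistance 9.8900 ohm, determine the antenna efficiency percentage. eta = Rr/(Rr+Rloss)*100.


eta = 58.430 / (58.430 + 9.8900) * 100 = 85.52%

85.52%


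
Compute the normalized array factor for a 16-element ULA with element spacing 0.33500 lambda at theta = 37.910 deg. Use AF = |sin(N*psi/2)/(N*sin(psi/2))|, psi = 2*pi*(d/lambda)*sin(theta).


psi = 2*pi*0.33500*sin(37.910 deg) = 1.293279 rad
AF = |sin(16*1.293279/2) / (16*sin(1.293279/2))| = 0.08262

0.08262


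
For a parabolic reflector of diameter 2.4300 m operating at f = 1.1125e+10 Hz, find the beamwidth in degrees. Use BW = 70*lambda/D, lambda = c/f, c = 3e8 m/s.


lambda = c / f = 3.0000e+08 / 1.1125e+10 = 0.02696629 m
BW = 70 * 0.02696629 / 2.4300 = 0.7768 deg

0.7768 deg


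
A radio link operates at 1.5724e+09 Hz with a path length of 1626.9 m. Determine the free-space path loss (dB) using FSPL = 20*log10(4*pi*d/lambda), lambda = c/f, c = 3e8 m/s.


lambda = c / f = 3.0000e+08 / 1.5724e+09 = 0.1907911 m
FSPL = 20 * log10(4*pi*1626.9/0.1907911) = 100.6 dB

100.6 dB


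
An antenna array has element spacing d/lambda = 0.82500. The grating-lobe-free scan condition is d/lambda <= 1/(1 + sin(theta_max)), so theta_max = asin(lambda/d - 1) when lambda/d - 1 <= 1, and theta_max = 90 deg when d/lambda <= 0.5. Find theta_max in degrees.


lambda/d - 1 = 1/0.82500 - 1 = 0.2121212
theta_max = asin(0.2121212) = 12.25 deg

12.25 deg


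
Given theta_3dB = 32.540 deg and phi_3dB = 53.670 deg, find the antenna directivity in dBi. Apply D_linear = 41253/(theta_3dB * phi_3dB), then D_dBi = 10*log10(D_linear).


D_linear = 41253 / (32.540 * 53.670) = 23.62144
D_dBi = 10 * log10(23.62144) = 13.73 dBi

13.73 dBi


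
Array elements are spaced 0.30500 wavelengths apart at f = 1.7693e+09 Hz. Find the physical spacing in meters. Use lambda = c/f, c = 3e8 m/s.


lambda = c / f = 3.0000e+08 / 1.7693e+09 = 0.1695586 m
d = 0.30500 * 0.1695586 = 0.05172 m

0.05172 m


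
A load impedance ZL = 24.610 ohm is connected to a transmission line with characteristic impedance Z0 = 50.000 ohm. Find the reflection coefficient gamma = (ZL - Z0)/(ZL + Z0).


gamma = (24.610 - 50.000) / (24.610 + 50.000) = -0.3403

-0.3403


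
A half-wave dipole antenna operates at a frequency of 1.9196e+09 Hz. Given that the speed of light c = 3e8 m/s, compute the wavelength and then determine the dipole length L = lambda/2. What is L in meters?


lambda = c / f = 3.0000e+08 / 1.9196e+09 = 0.1562826 m
L = lambda / 2 = 0.1562826 / 2 = 0.07814 m

0.07814 m


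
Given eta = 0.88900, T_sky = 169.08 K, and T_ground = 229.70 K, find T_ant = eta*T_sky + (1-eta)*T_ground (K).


T_ant = 0.88900 * 169.08 + (1 - 0.88900) * 229.70 = 175.8 K

175.8 K


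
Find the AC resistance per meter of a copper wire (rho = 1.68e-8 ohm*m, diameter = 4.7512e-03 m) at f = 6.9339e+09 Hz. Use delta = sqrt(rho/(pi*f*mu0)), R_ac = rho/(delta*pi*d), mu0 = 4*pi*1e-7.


delta = sqrt(1.68e-8 / (pi * 6.9339e+09 * 4*pi*1e-7)) = 7.834044e-07 m
R_ac = 1.68e-8 / (7.834044e-07 * pi * 4.7512e-03) = 1.437 ohm/m

1.437 ohm/m


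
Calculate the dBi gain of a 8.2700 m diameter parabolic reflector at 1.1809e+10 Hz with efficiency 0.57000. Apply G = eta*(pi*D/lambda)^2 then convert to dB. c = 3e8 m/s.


lambda = c / f = 3.0000e+08 / 1.1809e+10 = 0.02540435 m
G_linear = 0.57000 * (pi * 8.2700 / 0.02540435)^2 = 596169.1
G_dBi = 10 * log10(596169.1) = 57.75 dBi

57.75 dBi


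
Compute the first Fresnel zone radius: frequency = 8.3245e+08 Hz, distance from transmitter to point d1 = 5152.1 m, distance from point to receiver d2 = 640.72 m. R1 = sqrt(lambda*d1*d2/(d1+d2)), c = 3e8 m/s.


lambda = c / f = 3.0000e+08 / 8.3245e+08 = 0.3603820 m
R1 = sqrt(0.3603820 * 5152.1 * 640.72 / (5152.1 + 640.72)) = 14.33 m

14.33 m


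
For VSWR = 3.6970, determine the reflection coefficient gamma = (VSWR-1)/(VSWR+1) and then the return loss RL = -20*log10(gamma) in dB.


gamma = (3.6970 - 1) / (3.6970 + 1) = 0.5741963
RL = -20 * log10(0.5741963) = 4.819 dB

4.819 dB


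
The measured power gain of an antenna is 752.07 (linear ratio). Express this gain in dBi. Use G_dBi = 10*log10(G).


G_dBi = 10 * log10(752.07) = 28.76 dBi

28.76 dBi


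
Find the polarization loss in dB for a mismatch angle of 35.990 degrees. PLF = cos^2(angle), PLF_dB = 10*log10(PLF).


PLF_linear = cos^2(35.990 deg) = 0.6546745
PLF_dB = 10 * log10(0.6546745) = -1.840 dB

-1.840 dB


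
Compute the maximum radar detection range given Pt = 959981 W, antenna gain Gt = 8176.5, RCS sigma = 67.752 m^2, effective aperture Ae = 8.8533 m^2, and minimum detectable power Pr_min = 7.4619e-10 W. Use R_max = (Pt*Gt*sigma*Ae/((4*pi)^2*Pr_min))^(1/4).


R^4 = 959981*8176.5*67.752*8.8533 / ((4*pi)^2 * 7.4619e-10) = 3.995657e+19
R_max = 3.995657e+19^0.25 = 79505 m

79505 m


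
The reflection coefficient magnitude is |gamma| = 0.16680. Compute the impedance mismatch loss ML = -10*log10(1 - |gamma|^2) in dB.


ML = -10 * log10(1 - 0.16680^2) = -10 * log10(0.97217776) = 0.1225 dB

0.1225 dB


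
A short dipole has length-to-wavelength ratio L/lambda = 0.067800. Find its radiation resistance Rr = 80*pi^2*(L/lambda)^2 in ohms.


Rr = 80 * pi^2 * (0.067800)^2 = 80 * 9.869604 * 4.596840e-03 = 3.630 ohm

3.630 ohm


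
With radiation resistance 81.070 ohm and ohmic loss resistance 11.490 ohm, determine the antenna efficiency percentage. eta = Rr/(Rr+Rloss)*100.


eta = 81.070 / (81.070 + 11.490) * 100 = 87.59%

87.59%


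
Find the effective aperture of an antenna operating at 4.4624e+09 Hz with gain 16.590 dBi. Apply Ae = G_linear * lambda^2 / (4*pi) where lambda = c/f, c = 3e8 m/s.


lambda = c / f = 3.0000e+08 / 4.4624e+09 = 0.06722840 m
G_linear = 10^(16.590/10) = 45.60369
Ae = G_linear * lambda^2 / (4*pi) = 45.60369 * 0.06722840^2 / (4*pi) = 0.01640 m^2

0.01640 m^2


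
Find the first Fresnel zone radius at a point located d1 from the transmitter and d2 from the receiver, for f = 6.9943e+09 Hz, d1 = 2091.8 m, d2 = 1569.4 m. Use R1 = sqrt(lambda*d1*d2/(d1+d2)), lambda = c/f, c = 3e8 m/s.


lambda = c / f = 3.0000e+08 / 6.9943e+09 = 0.04289207 m
R1 = sqrt(0.04289207 * 2091.8 * 1569.4 / (2091.8 + 1569.4)) = 6.202 m

6.202 m


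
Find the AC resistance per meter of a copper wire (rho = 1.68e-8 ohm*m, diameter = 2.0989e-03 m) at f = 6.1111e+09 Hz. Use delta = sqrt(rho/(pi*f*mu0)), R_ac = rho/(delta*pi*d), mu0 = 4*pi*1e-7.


delta = sqrt(1.68e-8 / (pi * 6.1111e+09 * 4*pi*1e-7)) = 8.344784e-07 m
R_ac = 1.68e-8 / (8.344784e-07 * pi * 2.0989e-03) = 3.053 ohm/m

3.053 ohm/m


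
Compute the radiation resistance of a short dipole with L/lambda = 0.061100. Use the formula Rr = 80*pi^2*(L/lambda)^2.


Rr = 80 * pi^2 * (0.061100)^2 = 80 * 9.869604 * 3.733210e-03 = 2.948 ohm

2.948 ohm


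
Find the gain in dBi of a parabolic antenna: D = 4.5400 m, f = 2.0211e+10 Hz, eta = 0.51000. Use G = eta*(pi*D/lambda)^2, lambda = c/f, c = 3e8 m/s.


lambda = c / f = 3.0000e+08 / 2.0211e+10 = 0.01484340 m
G_linear = 0.51000 * (pi * 4.5400 / 0.01484340)^2 = 470885.0
G_dBi = 10 * log10(470885.0) = 56.73 dBi

56.73 dBi


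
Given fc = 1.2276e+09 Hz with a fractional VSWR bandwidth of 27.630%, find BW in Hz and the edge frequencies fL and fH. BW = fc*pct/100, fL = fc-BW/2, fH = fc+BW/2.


BW = 1.2276e+09 * 27.630/100 = 3.391859e+08 Hz
fL = 1.2276e+09 - 3.391859e+08/2 = 1.058e+09 Hz
fH = 1.2276e+09 + 3.391859e+08/2 = 1.397e+09 Hz

BW=3.392e+08 Hz, fL=1.058e+09 Hz, fH=1.397e+09 Hz


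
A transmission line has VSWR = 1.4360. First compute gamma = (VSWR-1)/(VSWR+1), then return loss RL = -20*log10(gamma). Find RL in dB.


gamma = (1.4360 - 1) / (1.4360 + 1) = 0.1789819
RL = -20 * log10(0.1789819) = 14.94 dB

14.94 dB


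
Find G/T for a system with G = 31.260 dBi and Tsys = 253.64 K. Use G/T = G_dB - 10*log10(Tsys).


G/T = 31.260 - 10*log10(253.64) = 31.260 - 24.04218 = 7.218 dB/K

7.218 dB/K


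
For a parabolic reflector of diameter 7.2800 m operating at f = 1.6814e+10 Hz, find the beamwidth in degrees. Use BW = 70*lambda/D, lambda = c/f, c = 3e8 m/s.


lambda = c / f = 3.0000e+08 / 1.6814e+10 = 0.01784227 m
BW = 70 * 0.01784227 / 7.2800 = 0.1716 deg

0.1716 deg


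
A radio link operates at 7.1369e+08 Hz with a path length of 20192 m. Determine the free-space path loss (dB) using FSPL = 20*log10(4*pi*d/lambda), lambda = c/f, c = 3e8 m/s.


lambda = c / f = 3.0000e+08 / 7.1369e+08 = 0.4203506 m
FSPL = 20 * log10(4*pi*20192/0.4203506) = 115.6 dB

115.6 dB


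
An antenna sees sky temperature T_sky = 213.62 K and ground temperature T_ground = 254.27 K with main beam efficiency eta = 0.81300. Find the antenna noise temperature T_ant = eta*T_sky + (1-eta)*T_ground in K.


T_ant = 0.81300 * 213.62 + (1 - 0.81300) * 254.27 = 221.2 K

221.2 K


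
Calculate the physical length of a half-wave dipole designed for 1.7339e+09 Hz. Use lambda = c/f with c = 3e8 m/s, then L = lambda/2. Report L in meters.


lambda = c / f = 3.0000e+08 / 1.7339e+09 = 0.1730204 m
L = lambda / 2 = 0.1730204 / 2 = 0.08651 m

0.08651 m


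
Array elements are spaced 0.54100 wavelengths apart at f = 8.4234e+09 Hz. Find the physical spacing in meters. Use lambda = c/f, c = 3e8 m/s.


lambda = c / f = 3.0000e+08 / 8.4234e+09 = 0.03561507 m
d = 0.54100 * 0.03561507 = 0.01927 m

0.01927 m


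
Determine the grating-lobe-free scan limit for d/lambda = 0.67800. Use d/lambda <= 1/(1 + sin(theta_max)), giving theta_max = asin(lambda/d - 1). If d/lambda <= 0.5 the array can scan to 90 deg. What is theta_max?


lambda/d - 1 = 1/0.67800 - 1 = 0.4749263
theta_max = asin(0.4749263) = 28.35 deg

28.35 deg


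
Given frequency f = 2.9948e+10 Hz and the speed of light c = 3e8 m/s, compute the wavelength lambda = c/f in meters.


lambda = c / f = 3.0000e+08 / 2.9948e+10 = 0.01002 m

0.01002 m


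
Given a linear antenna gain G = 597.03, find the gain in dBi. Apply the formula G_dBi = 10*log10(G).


G_dBi = 10 * log10(597.03) = 27.76 dBi

27.76 dBi


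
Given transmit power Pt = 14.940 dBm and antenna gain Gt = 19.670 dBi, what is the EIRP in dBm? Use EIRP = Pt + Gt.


EIRP = Pt + Gt = 14.940 + 19.670 = 34.61 dBm

34.61 dBm


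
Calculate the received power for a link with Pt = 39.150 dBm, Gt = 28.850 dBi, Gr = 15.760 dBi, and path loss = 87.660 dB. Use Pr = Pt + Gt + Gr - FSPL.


Pr = 39.150 + 28.850 + 15.760 - 87.660 = -3.90 dBm

-3.90 dBm


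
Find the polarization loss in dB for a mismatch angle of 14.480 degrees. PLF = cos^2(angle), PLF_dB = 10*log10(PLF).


PLF_linear = cos^2(14.480 deg) = 0.9374790
PLF_dB = 10 * log10(0.9374790) = -0.2804 dB

-0.2804 dB


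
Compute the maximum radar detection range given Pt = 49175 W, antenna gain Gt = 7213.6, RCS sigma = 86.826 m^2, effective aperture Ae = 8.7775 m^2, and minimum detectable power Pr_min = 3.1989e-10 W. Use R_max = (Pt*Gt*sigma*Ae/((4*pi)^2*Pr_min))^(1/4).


R^4 = 49175*7213.6*86.826*8.7775 / ((4*pi)^2 * 3.1989e-10) = 5.351760e+18
R_max = 5.351760e+18^0.25 = 48098 m

48098 m


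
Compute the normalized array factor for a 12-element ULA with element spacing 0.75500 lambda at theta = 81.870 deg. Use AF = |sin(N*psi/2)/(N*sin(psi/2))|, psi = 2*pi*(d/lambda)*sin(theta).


psi = 2*pi*0.75500*sin(81.870 deg) = 4.696128 rad
AF = |sin(12*4.696128/2) / (12*sin(4.696128/2))| = 0.01139

0.01139


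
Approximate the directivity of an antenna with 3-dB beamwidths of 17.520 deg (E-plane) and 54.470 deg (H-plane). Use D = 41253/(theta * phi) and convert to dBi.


D_linear = 41253 / (17.520 * 54.470) = 43.22789
D_dBi = 10 * log10(43.22789) = 16.36 dBi

16.36 dBi


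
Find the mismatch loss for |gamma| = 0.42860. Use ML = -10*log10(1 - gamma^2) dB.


ML = -10 * log10(1 - 0.42860^2) = -10 * log10(0.81630204) = 0.8815 dB

0.8815 dB


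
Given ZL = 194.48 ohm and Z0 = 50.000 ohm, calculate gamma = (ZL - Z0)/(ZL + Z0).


gamma = (194.48 - 50.000) / (194.48 + 50.000) = 0.5910

0.5910


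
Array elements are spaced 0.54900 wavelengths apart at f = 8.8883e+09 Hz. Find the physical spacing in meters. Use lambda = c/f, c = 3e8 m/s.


lambda = c / f = 3.0000e+08 / 8.8883e+09 = 0.03375224 m
d = 0.54900 * 0.03375224 = 0.01853 m

0.01853 m


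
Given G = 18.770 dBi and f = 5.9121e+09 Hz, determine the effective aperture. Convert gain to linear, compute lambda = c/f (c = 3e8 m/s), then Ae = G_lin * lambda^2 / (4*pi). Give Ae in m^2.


lambda = c / f = 3.0000e+08 / 5.9121e+09 = 0.05074339 m
G_linear = 10^(18.770/10) = 75.33556
Ae = G_linear * lambda^2 / (4*pi) = 75.33556 * 0.05074339^2 / (4*pi) = 0.01544 m^2

0.01544 m^2


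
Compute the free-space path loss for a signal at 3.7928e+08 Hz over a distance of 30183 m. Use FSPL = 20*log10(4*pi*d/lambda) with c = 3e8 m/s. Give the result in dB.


lambda = c / f = 3.0000e+08 / 3.7928e+08 = 0.7909724 m
FSPL = 20 * log10(4*pi*30183/0.7909724) = 113.6 dB

113.6 dB


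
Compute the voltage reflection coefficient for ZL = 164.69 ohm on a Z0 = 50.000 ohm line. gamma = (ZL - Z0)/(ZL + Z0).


gamma = (164.69 - 50.000) / (164.69 + 50.000) = 0.5342

0.5342


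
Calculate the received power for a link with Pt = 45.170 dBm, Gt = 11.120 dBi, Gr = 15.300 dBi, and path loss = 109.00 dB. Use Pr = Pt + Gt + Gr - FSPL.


Pr = 45.170 + 11.120 + 15.300 - 109.00 = -37.41 dBm

-37.41 dBm


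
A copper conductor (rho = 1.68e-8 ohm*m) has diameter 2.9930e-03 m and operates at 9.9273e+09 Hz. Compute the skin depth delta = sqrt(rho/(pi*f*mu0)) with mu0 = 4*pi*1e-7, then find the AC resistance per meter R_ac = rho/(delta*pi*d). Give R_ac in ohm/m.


delta = sqrt(1.68e-8 / (pi * 9.9273e+09 * 4*pi*1e-7)) = 6.547254e-07 m
R_ac = 1.68e-8 / (6.547254e-07 * pi * 2.9930e-03) = 2.729 ohm/m

2.729 ohm/m


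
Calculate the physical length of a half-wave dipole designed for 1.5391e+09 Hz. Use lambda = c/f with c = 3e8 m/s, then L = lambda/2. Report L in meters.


lambda = c / f = 3.0000e+08 / 1.5391e+09 = 0.1949191 m
L = lambda / 2 = 0.1949191 / 2 = 0.09746 m

0.09746 m


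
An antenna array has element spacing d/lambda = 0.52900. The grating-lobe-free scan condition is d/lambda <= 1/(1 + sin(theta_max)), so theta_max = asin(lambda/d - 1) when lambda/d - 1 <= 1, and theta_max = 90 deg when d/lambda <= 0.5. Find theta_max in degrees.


lambda/d - 1 = 1/0.52900 - 1 = 0.8903592
theta_max = asin(0.8903592) = 62.92 deg

62.92 deg


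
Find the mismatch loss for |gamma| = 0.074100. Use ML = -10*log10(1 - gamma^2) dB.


ML = -10 * log10(1 - 0.074100^2) = -10 * log10(0.99450919) = 0.02391 dB

0.02391 dB


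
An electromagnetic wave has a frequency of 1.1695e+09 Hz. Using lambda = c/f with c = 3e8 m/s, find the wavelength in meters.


lambda = c / f = 3.0000e+08 / 1.1695e+09 = 0.2565 m

0.2565 m


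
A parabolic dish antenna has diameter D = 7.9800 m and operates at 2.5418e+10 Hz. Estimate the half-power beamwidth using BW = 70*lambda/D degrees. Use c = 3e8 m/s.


lambda = c / f = 3.0000e+08 / 2.5418e+10 = 0.01180266 m
BW = 70 * 0.01180266 / 7.9800 = 0.1035 deg

0.1035 deg


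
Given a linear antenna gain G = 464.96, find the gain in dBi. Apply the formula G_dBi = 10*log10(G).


G_dBi = 10 * log10(464.96) = 26.67 dBi

26.67 dBi


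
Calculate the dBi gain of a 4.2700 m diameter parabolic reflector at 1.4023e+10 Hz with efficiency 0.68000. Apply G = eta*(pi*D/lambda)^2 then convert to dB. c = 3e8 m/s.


lambda = c / f = 3.0000e+08 / 1.4023e+10 = 0.02139343 m
G_linear = 0.68000 * (pi * 4.2700 / 0.02139343)^2 = 267364.4
G_dBi = 10 * log10(267364.4) = 54.27 dBi

54.27 dBi


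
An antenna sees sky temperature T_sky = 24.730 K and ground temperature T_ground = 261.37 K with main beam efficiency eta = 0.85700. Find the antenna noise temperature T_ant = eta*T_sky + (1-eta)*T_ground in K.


T_ant = 0.85700 * 24.730 + (1 - 0.85700) * 261.37 = 58.57 K

58.57 K


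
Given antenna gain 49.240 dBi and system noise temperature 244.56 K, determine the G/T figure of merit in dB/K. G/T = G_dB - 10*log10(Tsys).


G/T = 49.240 - 10*log10(244.56) = 49.240 - 23.88385 = 25.36 dB/K

25.36 dB/K


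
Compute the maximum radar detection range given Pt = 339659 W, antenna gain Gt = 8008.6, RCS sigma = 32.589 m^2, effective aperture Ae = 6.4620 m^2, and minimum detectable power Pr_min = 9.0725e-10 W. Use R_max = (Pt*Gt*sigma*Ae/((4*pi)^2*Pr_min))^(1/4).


R^4 = 339659*8008.6*32.589*6.4620 / ((4*pi)^2 * 9.0725e-10) = 3.998444e+18
R_max = 3.998444e+18^0.25 = 44717 m

44717 m


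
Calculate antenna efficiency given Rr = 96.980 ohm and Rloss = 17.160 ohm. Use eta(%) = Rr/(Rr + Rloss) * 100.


eta = 96.980 / (96.980 + 17.160) * 100 = 84.97%

84.97%


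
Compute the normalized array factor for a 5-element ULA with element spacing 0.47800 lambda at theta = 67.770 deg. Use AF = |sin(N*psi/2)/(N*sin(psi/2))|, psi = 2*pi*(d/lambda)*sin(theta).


psi = 2*pi*0.47800*sin(67.770 deg) = 2.780131 rad
AF = |sin(5*2.780131/2) / (5*sin(2.780131/2))| = 0.1258

0.1258


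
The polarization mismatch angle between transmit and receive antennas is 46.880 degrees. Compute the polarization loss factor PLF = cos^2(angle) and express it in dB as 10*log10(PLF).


PLF_linear = cos^2(46.880 deg) = 0.4672114
PLF_dB = 10 * log10(0.4672114) = -3.305 dB

-3.305 dB


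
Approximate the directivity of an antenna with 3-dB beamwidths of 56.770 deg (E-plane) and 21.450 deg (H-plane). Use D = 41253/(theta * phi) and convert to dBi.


D_linear = 41253 / (56.770 * 21.450) = 33.87734
D_dBi = 10 * log10(33.87734) = 15.30 dBi

15.30 dBi


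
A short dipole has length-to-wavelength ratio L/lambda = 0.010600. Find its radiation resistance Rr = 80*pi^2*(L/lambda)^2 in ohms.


Rr = 80 * pi^2 * (0.010600)^2 = 80 * 9.869604 * 1.123600e-04 = 0.08872 ohm

0.08872 ohm


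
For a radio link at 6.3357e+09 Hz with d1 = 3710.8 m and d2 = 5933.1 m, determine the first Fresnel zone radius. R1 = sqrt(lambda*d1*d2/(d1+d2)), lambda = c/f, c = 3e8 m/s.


lambda = c / f = 3.0000e+08 / 6.3357e+09 = 0.04735073 m
R1 = sqrt(0.04735073 * 3710.8 * 5933.1 / (3710.8 + 5933.1)) = 10.40 m

10.40 m


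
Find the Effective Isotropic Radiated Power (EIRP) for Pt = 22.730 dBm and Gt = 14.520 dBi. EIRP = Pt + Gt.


EIRP = Pt + Gt = 22.730 + 14.520 = 37.25 dBm

37.25 dBm


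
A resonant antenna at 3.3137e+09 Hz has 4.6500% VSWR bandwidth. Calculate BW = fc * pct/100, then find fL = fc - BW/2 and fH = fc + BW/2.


BW = 3.3137e+09 * 4.6500/100 = 1.540871e+08 Hz
fL = 3.3137e+09 - 1.540871e+08/2 = 3.237e+09 Hz
fH = 3.3137e+09 + 1.540871e+08/2 = 3.391e+09 Hz

BW=1.541e+08 Hz, fL=3.237e+09 Hz, fH=3.391e+09 Hz


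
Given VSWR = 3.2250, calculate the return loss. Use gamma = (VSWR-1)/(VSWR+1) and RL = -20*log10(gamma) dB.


gamma = (3.2250 - 1) / (3.2250 + 1) = 0.5266272
RL = -20 * log10(0.5266272) = 5.570 dB

5.570 dB
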